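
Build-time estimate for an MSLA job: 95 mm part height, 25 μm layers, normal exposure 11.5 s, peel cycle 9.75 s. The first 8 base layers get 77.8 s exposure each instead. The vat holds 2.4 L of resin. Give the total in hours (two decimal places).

Number of layers: 95 / 0.025 → 3800 (rounded up).
Bottom layers: 8 × (77.8 + 9.75) → 700.4 s.
Remaining layers = 3792 × (11.5 + 9.75) = 80580 s.
Sum: 700.4 + 80580 = 81280.4 s → 22.58 hours.

22.58 hours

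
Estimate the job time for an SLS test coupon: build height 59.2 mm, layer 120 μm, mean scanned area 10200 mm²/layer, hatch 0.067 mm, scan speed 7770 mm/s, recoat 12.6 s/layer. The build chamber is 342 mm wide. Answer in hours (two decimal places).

4.42 hours

Layers = ⌈59.2/0.12⌉ = 494.
Hatch length per layer: 10200 / 0.067 → 152238.8 mm.
Scan time per layer = 152238.8 / 7770, so 19.5932 s.
Layer cycle = 19.5932 + 12.6 = 32.1932 s.
Build time = 494 × 32.1932 = 15903.4408 s = 4.42 hours.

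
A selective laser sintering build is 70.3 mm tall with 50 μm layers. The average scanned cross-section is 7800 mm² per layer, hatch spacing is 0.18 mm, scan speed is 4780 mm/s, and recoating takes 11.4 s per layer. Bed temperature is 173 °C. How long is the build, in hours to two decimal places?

Layer count = ceil(70.3 / 0.05) = 1406.
Hatch length per layer: 7800 / 0.18 → 43333.3 mm.
Per-layer scan time = 43333.3 / 4780, so 9.0655 s.
Per-layer time = 9.0655 + 11.4, so 20.4655 s.
1406 layers × 20.4655 s/layer = 28774.493 s, i.e. 7.99 hours.

7.99 hours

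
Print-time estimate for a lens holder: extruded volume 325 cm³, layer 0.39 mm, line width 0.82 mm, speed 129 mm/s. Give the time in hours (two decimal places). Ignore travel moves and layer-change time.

2.19 hours

Extrusion cross-section = 0.39 × 0.82, so 0.3198 mm².
Total extruded path = 325000/0.3198 = 1016260.2 mm.
Time extruding: 1016260.2 / 129 → 7878 s.
That's 7878 s → 2.19 hours.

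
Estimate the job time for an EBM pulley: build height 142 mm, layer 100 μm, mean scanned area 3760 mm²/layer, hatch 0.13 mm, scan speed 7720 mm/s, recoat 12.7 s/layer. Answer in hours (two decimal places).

Layers = ⌈142/0.1⌉ = 1420.
Scan path per layer: 3760 / 0.13 → 28923.1 mm.
Beam time per layer = 28923.1 / 7720 = 3.7465 s.
Layer cycle = 3.7465 + 12.7, so 16.4465 s.
Build time = 1420 × 16.4465 = 23354.03 s = 6.49 hours.

6.49 hours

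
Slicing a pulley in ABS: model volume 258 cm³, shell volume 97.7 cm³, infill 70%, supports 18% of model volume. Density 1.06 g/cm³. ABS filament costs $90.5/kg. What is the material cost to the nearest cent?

Volume inside the shell = 258 − 97.7 = 160.3 cm³.
Infill deposited: 0.70 × 160.3 → 112.21 cm³.
Support = 0.18 × 258, so 46.44 cm³.
Total extruded = 97.7 + 112.21 + 46.44, so 256.35 cm³.
Mass = 256.35 × 1.06, so 271.731 g.
Cost = 271.731 g / 1000 × $90.5/kg = $24.59.

$24.59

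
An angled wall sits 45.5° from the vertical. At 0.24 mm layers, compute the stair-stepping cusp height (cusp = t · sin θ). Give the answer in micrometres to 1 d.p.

171.2 μm

sin(45.5°) = 0.7133, so cusp = 0.24 × 0.7133 = 0.171192 mm → 171.2 μm.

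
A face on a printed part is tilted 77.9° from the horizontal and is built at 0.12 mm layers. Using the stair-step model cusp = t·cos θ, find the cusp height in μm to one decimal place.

25.2 μm

h_c = t·cos θ = 0.12 × 0.2096 = 0.025152 mm (25.2 μm).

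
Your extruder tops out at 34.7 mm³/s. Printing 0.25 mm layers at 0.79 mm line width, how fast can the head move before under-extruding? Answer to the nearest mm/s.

176 mm/s

Bead cross-section = 0.25 × 0.79 = 0.1975 mm².
Max speed = 34.7 / 0.1975 = 175.70 ≈ 176 mm/s.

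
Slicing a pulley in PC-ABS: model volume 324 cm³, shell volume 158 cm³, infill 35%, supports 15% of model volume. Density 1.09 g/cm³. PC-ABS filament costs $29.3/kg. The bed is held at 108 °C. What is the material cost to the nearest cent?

$8.45

Infill region = 324 − 158, so 166 cm³.
Deposited infill = 0.35 × 166 = 58.1 cm³.
Support = 0.15 × 324, so 48.6 cm³.
Total printed volume = 158 + 58.1 + 48.6 = 264.7 cm³.
Mass = 264.7 × 1.09, so 288.523 g.
At $29.3/kg: 288.523/1000 × 29.3 = $8.45.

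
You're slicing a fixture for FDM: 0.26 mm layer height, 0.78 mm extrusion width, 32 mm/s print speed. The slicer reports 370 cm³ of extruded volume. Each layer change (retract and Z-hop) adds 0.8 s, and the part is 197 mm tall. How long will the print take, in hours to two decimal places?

Extrusion cross-section: 0.26 × 0.78 → 0.2028 mm².
Total extruded path = 370000/0.2028 = 1824457.6 mm.
Extrusion time = 1824457.6 / 32, so 57014.3 s.
Layers = ⌈197/0.26⌉ = 758.
Z-hop total: 758 × 0.8 → 606.4 s.
Altogether 57014.3 + 606.4 = 57620.7 s, i.e. 16.01 hours.

16.01 hours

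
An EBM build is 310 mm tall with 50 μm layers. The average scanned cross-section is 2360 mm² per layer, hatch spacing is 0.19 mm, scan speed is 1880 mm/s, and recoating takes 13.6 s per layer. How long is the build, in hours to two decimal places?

Layer count = ceil(310 / 0.05) = 6200.
Hatch length per layer = 2360 / 0.19, so 12421.1 mm.
Per-layer scan time: 12421.1 / 1880 → 6.607 s.
Time per layer = 6.607 + 13.6 = 20.207 s.
Build time = 6200 × 20.207 = 125283.4 s = 34.80 hours.

34.80 hours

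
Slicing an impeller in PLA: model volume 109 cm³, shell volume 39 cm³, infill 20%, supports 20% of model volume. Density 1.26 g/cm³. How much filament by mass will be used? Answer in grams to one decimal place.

94.2 g

Interior volume = 109 − 39, so 70 cm³.
Infill volume = 0.20 × 70, so 14 cm³.
Support = 0.20 × 109, so 21.8 cm³.
Deposited volume = 39 + 14 + 21.8 = 74.8 cm³.
Mass = 74.8 × 1.26, so 94.248 g.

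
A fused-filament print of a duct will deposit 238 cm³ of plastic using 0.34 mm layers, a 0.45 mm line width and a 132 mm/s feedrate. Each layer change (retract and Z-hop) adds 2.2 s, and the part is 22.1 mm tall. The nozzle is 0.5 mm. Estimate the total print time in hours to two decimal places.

Bead cross-section: 0.34 × 0.45 → 0.153 mm².
Path length: 238000 mm³ / 0.153 mm² → 1555555.6 mm.
Print-move time: 1555555.6 / 132 → 11784.5 s.
Layers = ⌈22.1/0.34⌉ = 65.
Non-print overhead: 65 × 2.2 → 143 s.
Total = 11784.5 + 143 = 11927.5 s = 3.31 hours.

3.31 hours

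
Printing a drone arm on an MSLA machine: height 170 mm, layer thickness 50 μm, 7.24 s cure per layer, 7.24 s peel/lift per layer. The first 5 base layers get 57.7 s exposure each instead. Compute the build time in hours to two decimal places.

Layer count = ceil(170 / 0.05) = 3400.
Bottom layers: 5 × (57.7 + 7.24) → 324.7 s.
Normal layers = 3395 × (7.24 + 7.24), so 49159.6 s.
Sum: 324.7 + 49159.6 = 49484.3 s → 13.75 hours.

13.75 hours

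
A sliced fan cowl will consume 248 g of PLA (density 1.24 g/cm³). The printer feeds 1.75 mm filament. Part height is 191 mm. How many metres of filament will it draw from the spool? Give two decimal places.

83.15 m

Extruded volume: 248/1.24 = 200 cm³ (200000 mm³).
Filament cross-section = π × (1.75/2)² = 2.4053 mm².
L = V/A = 200000/2.4053 = 83149.71 mm → 83.15 m.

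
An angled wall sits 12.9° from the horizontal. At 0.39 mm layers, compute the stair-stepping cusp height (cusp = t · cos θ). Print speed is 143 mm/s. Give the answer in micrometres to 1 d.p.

Cusp = layer height × cos(12.9°) = 0.39 × 0.9748 = 0.380172 mm = 380.2 μm.

380.2 μm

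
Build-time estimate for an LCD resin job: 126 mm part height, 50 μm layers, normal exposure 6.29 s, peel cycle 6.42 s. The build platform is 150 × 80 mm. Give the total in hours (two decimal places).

Number of layers: 126 / 0.05 → 2520 (rounded up).
Per-layer time = 6.29 + 6.42 = 12.71 s.
Build time: 2520 × 12.71 s = 32029.2 s, i.e. 8.90 hours.

8.90 hours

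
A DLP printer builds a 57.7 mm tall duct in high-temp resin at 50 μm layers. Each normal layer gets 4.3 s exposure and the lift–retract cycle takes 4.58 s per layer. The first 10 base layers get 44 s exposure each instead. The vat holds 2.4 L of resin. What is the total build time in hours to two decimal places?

2.96 hours

Layer count = ceil(57.7 / 0.05) = 1154.
Base layers = 10 × (44 + 4.58), so 485.8 s.
Regular layers = 1144 × (4.3 + 4.58) = 10158.72 s.
Total = 485.8 + 10158.72 = 10644.52 s = 2.96 hours.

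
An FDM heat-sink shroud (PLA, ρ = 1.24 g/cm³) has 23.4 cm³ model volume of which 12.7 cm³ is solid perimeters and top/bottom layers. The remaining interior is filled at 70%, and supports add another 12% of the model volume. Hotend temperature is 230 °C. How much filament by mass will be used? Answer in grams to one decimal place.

Infill region: 23.4 − 12.7 → 10.7 cm³.
Infill deposited: 0.70 × 10.7 → 7.49 cm³.
Support = 0.12 × 23.4 = 2.808 cm³.
Deposited volume = 12.7 + 7.49 + 2.808 = 22.998 cm³.
Mass: 22.998 × 1.24 → 28.51752 g.

28.5 g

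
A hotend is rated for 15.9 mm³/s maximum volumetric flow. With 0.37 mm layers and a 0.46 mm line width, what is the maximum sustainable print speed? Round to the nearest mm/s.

93 mm/s

Extrusion cross-section: 0.37 × 0.46 → 0.1702 mm².
v_max = Q/A = 15.9/0.1702 = 93.42 mm/s → 93 mm/s.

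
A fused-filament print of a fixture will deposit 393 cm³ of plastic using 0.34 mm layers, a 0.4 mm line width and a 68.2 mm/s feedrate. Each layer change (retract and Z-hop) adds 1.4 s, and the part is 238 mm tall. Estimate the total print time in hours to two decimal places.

12.04 hours

Line area = 0.34 × 0.4 = 0.136 mm².
Toolpath length = 393 cm³ / 0.136 mm² = 393000 / 0.136 = 2889705.9 mm.
Print-move time: 2889705.9 / 68.2 → 42371.1 s.
Layer count = ceil(238 / 0.34) = 700.
Non-print overhead: 700 × 1.4 → 980 s.
Altogether 42371.1 + 980 = 43351.1 s, i.e. 12.04 hours.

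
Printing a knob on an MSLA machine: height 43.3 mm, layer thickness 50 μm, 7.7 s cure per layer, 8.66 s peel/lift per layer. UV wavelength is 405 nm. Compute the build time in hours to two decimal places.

Layer count = ceil(43.3 / 0.05) = 866.
Cycle time = 7.7 + 8.66 = 16.36 s.
Build time: 866 × 16.36 s = 14167.76 s, i.e. 3.94 hours.

3.94 hours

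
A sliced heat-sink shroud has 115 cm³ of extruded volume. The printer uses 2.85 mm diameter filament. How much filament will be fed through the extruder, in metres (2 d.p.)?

Cross-section of 2.85 mm filament: π·(2.85/2)² = 6.3794 mm².
Length = 115 cm³ / 6.3794 mm² = 115000 / 6.3794 = 18026.77 mm = 18.03 m.

18.03 m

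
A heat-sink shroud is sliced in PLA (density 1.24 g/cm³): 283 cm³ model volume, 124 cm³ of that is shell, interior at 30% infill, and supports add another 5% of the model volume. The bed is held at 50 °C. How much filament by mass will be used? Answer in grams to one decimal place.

230.5 g

Interior volume: 283 − 124 → 159 cm³.
Infill volume = 0.30 × 159, so 47.7 cm³.
Support = 0.05 × 283, so 14.15 cm³.
Deposited volume = 124 + 47.7 + 14.15, so 185.85 cm³.
Mass: 185.85 × 1.24 → 230.454 g.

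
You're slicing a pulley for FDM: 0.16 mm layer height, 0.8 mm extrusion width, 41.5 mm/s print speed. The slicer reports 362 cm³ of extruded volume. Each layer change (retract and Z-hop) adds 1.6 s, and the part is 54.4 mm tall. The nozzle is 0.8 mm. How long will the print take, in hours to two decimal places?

19.08 hours

Bead cross-section = 0.16 × 0.8 = 0.128 mm².
Toolpath length = 362 cm³ / 0.128 mm² = 362000 / 0.128 = 2828125 mm.
Time extruding: 2828125 / 41.5 → 68147.6 s.
Number of layers: 54.4 / 0.16 → 340 (rounded up).
Non-print overhead = 340 × 1.6, so 544 s.
Total = 68147.6 + 544 = 68691.6 s = 19.08 hours.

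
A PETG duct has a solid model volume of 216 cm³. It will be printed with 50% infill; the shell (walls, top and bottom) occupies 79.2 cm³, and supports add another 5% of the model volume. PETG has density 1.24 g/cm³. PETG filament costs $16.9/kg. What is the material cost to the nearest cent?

$3.32

Volume inside the shell: 216 − 79.2 → 136.8 cm³.
Infill volume = 0.50 × 136.8, so 68.4 cm³.
Support = 0.05 × 216 = 10.8 cm³.
Total extruded = 79.2 + 68.4 + 10.8 = 158.4 cm³.
Mass = 158.4 × 1.24, so 196.416 g.
Cost = 196.416 g / 1000 × $16.9/kg = $3.32.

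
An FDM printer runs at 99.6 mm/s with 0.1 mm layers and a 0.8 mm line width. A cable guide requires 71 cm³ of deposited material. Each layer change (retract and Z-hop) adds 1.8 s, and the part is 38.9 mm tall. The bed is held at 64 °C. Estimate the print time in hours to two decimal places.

Line area = 0.1 × 0.8, so 0.08 mm².
Total extruded path = 71000/0.08 = 887500 mm.
Print-move time = 887500 / 99.6, so 8910.6 s.
Number of layers: 38.9 / 0.1 → 389 (rounded up).
Non-print overhead: 389 × 1.8 → 700.2 s.
Altogether 8910.6 + 700.2 = 9610.8 s, i.e. 2.67 hours.

2.67 hours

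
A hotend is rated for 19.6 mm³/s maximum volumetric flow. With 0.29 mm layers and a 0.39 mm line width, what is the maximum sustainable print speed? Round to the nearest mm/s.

A = 0.29 × 0.39 = 0.1131 mm².
Max speed = 19.6 / 0.1131 = 173.30 ≈ 173 mm/s.

173 mm/s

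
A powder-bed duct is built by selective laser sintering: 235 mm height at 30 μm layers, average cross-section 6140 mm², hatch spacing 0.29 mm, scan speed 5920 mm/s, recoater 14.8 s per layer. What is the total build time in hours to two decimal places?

39.99 hours

Number of layers: 235 / 0.03 → 7834 (rounded up).
Hatch length per layer: 6140 / 0.29 → 21172.4 mm.
Laser time per layer = 21172.4 / 5920, so 3.5764 s.
Layer cycle = 3.5764 + 14.8, so 18.3764 s.
7834 layers × 18.3764 s/layer = 143960.7176 s, i.e. 39.99 hours.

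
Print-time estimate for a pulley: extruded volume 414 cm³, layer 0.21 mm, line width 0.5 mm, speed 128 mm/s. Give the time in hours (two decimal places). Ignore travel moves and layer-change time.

8.56 hours

Extrusion cross-section = 0.21 × 0.5 = 0.105 mm².
Path length: 414000 mm³ / 0.105 mm² → 3942857.1 mm.
Time extruding = 3942857.1 / 128 = 30803.6 s.
30803.6 s = 8.56 hours.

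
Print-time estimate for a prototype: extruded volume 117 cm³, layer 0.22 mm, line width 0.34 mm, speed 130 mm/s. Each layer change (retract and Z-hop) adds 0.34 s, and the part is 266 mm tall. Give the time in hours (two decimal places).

3.46 hours

Bead cross-section: 0.22 × 0.34 → 0.0748 mm².
Total extruded path = 117000/0.0748 = 1564171.1 mm.
Time extruding: 1564171.1 / 130 → 12032.1 s.
Layer count = ceil(266 / 0.22) = 1210.
Layer-change overhead = 1210 × 0.34 = 411.4 s.
Altogether 12032.1 + 411.4 = 12443.5 s, i.e. 3.46 hours.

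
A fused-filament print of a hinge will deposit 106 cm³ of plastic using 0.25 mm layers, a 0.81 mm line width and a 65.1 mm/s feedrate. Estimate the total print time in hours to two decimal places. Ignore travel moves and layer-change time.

2.23 hours

Line area = 0.25 × 0.81 = 0.2025 mm².
Path length: 106000 mm³ / 0.2025 mm² → 523456.8 mm.
Print-move time: 523456.8 / 65.1 → 8040.8 s.
Converting: 8040.8 s = 2.23 hours.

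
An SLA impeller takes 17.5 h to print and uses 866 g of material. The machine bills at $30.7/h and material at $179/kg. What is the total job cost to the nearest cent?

Time charge: 30.7 × 17.5 → $537.25.
Material cost: 179 × 866/1000 → $155.014.
Total = 537.25 + 155.014 = 692.264 ≈ $692.26.

$692.26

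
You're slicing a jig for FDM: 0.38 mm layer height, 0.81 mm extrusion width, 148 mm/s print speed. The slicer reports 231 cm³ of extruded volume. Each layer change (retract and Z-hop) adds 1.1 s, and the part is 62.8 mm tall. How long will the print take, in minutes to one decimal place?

Extrusion cross-section = 0.38 × 0.81 = 0.3078 mm².
Toolpath length = 231 cm³ / 0.3078 mm² = 231000 / 0.3078 = 750487.3 mm.
Time extruding = 750487.3 / 148, so 5070.9 s.
Number of layers: 62.8 / 0.38 → 166 (rounded up).
Z-hop total: 166 × 1.1 → 182.6 s.
Total = 5070.9 + 182.6 = 5253.5 s = 87.6 minutes.

87.6 minutes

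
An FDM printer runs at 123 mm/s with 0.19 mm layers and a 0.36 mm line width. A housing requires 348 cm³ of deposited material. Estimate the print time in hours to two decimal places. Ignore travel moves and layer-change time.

Extrusion cross-section = 0.19 × 0.36, so 0.0684 mm².
Total extruded path = 348000/0.0684 = 5087719.3 mm.
Time extruding = 5087719.3 / 123 = 41363.6 s.
That's 41363.6 s → 11.49 hours.

11.49 hours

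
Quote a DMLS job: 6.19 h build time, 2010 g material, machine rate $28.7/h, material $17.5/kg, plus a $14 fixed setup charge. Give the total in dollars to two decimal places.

Machine cost = 28.7 × 6.19, so $177.653.
Material charge: 17.5 × 2010/1000 → $35.175.
Total = 177.653 + 35.175 + 14 = 226.828 ≈ $226.83.

$226.83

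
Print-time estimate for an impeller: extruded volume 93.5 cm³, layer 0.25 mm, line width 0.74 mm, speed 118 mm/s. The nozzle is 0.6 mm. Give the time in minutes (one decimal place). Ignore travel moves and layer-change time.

71.4 minutes

Line area = 0.25 × 0.74, so 0.185 mm².
Toolpath length = 93.5 cm³ / 0.185 mm² = 93500 / 0.185 = 505405.4 mm.
Print-move time: 505405.4 / 118 → 4283.1 s.
4283.1 s = 71.4 minutes.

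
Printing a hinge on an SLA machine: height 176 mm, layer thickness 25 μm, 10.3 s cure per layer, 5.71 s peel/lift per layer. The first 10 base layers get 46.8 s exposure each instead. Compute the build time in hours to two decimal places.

Layer count = ceil(176 / 0.025) = 7040.
Base layers = 10 × (46.8 + 5.71) = 525.1 s.
Regular layers: 7030 × (10.3 + 5.71) → 112550.3 s.
Sum: 525.1 + 112550.3 = 113075.4 s → 31.41 hours.

31.41 hours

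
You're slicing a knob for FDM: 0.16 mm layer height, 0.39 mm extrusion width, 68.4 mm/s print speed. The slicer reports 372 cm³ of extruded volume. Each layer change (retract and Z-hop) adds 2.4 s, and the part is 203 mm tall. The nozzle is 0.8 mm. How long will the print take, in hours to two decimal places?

25.06 hours

Line area = 0.16 × 0.39, so 0.0624 mm².
Path length: 372000 mm³ / 0.0624 mm² → 5961538.5 mm.
Print-move time: 5961538.5 / 68.4 → 87157 s.
Number of layers: 203 / 0.16 → 1269 (rounded up).
Non-print overhead: 1269 × 2.4 → 3045.6 s.
Total = 87157 + 3045.6 = 90202.6 s = 25.06 hours.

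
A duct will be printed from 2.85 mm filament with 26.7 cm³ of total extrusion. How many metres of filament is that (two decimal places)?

4.19 m

Filament cross-section = π × (2.85/2)² = 6.3794 mm².
L = 26700 mm³ / 6.3794 mm² = 4185.35 mm, i.e. 4.19 m.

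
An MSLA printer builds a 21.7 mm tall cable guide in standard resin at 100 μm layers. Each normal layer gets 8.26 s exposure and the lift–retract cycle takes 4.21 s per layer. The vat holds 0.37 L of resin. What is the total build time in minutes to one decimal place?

Layer count = ceil(21.7 / 0.1) = 217.
Each layer takes = 8.26 + 4.21, so 12.47 s.
Build time: 217 × 12.47 s = 2705.99 s, i.e. 45.1 minutes.

45.1 minutes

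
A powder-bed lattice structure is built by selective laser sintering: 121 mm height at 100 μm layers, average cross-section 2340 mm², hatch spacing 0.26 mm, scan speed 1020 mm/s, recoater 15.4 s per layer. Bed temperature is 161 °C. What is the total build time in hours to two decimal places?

8.14 hours

Layer count = ceil(121 / 0.1) = 1210.
Per-layer scan distance = 2340 / 0.26, so 9000 mm.
Laser time per layer: 9000 / 1020 → 8.8235 s.
Layer cycle = 8.8235 + 15.4, so 24.2235 s.
Total: 1210 × 24.2235 s = 29310.435 s → 8.14 hours.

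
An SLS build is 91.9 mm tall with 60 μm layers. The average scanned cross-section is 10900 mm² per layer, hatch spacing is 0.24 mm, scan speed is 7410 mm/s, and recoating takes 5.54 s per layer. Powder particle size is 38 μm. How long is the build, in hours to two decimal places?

4.97 hours

Number of layers: 91.9 / 0.06 → 1532 (rounded up).
Per-layer scan distance = 10900 / 0.24 = 45416.7 mm.
Scan time per layer = 45416.7 / 7410 = 6.1291 s.
Layer cycle: 6.1291 + 5.54 → 11.6691 s.
1532 layers × 11.6691 s/layer = 17877.0612 s, i.e. 4.97 hours.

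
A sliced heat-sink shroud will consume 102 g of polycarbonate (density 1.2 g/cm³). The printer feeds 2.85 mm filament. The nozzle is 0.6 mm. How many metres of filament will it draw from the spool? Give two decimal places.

13.32 m

Extruded volume: 102/1.2 = 85 cm³ (85000 mm³).
Filament cross-section = π × (2.85/2)² = 6.3794 mm².
Length = 85000 / 6.3794 = 13324.14 mm = 13.32 m.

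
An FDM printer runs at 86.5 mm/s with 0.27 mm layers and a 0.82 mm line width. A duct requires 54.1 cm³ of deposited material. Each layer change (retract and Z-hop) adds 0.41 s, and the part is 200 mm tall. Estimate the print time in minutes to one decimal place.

Extrusion cross-section: 0.27 × 0.82 → 0.2214 mm².
Total extruded path = 54100/0.2214 = 244354.1 mm.
Time extruding = 244354.1 / 86.5, so 2824.9 s.
Layer count = ceil(200 / 0.27) = 741.
Z-hop total: 741 × 0.41 → 303.81 s.
Altogether 2824.9 + 303.81 = 3128.71 s, i.e. 52.1 minutes.

52.1 minutes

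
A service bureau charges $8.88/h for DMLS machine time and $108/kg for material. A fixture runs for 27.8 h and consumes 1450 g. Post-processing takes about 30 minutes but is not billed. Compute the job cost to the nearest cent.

Machine-time cost = 8.88 × 27.8 = $246.864.
Material cost = 108 × 1450/1000, so $156.60.
Job cost: 246.864 + 156.60 = 403.464 ≈ $403.46.

$403.46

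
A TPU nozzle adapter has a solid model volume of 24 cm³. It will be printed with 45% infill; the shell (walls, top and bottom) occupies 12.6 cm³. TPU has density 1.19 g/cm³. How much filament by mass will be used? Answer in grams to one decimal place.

21.1 g

Volume inside the shell = 24 − 12.6 = 11.4 cm³.
Deposited infill: 0.45 × 11.4 → 5.13 cm³.
Deposited volume = 12.6 + 5.13 = 17.73 cm³.
Mass: 17.73 × 1.19 → 21.0987 g.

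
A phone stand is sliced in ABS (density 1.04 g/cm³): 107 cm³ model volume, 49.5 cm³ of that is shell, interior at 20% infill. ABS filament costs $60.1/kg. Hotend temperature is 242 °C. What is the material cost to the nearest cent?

Interior volume = 107 − 49.5, so 57.5 cm³.
Infill deposited = 0.20 × 57.5, so 11.5 cm³.
Total printed volume = 49.5 + 11.5 = 61 cm³.
Mass = 61 × 1.04 = 63.44 g.
Cost = 63.44 g / 1000 × $60.1/kg = $3.81.

$3.81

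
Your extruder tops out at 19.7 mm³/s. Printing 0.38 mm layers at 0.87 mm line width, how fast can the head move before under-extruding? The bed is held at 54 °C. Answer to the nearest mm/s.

60 mm/s

Extrusion cross-section = 0.38 × 0.87, so 0.3306 mm².
v_max = Q/A = 19.7/0.3306 = 59.59 mm/s → 60 mm/s.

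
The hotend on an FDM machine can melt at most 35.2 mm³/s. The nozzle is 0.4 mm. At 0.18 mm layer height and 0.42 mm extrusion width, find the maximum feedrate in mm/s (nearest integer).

Bead cross-section = 0.18 × 0.42 = 0.0756 mm².
Max speed = 35.2 / 0.0756 = 465.61 ≈ 466 mm/s.

466 mm/s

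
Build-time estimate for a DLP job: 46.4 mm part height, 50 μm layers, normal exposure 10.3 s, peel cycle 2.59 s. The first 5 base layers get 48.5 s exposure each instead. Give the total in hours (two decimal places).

3.38 hours

Number of layers: 46.4 / 0.05 → 928 (rounded up).
Base layers = 5 × (48.5 + 2.59) = 255.45 s.
Regular layers = 923 × (10.3 + 2.59) = 11897.47 s.
Total = 255.45 + 11897.47 = 12152.92 s = 3.38 hours.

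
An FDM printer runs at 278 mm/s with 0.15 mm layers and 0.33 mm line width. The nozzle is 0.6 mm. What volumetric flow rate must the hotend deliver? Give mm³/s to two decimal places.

Bead cross-section: 0.15 × 0.33 → 0.0495 mm².
Volumetric flow = 278 × 0.0495 = 13.76 mm³/s.

13.76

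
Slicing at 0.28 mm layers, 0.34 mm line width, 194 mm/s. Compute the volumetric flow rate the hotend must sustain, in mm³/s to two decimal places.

18.47

Bead cross-section = 0.28 × 0.34 = 0.0952 mm².
Q = v·A = 194 × 0.0952 = 18.47 mm³/s.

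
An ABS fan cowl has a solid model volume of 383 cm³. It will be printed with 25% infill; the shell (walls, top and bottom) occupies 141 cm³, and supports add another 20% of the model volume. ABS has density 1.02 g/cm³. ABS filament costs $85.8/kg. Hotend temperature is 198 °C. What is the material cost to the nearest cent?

$24.34

Interior volume = 383 − 141, so 242 cm³.
Deposited infill = 0.25 × 242, so 60.5 cm³.
Support: 0.20 × 383 → 76.6 cm³.
Total printed volume: 141 + 60.5 + 76.6 → 278.1 cm³.
Mass = 278.1 × 1.02 = 283.662 g.
At $85.8/kg: 283.662/1000 × 85.8 = $24.34.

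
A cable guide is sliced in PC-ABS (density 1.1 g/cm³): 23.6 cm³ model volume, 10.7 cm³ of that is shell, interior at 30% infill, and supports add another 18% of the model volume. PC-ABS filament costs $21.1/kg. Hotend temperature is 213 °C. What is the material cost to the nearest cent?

$0.44

Volume inside the shell = 23.6 − 10.7, so 12.9 cm³.
Infill volume = 0.30 × 12.9, so 3.87 cm³.
Support: 0.18 × 23.6 → 4.248 cm³.
Deposited volume = 10.7 + 3.87 + 4.248 = 18.818 cm³.
Mass: 18.818 × 1.1 → 20.6998 g.
Cost = 20.6998 g / 1000 × $21.1/kg = $0.44.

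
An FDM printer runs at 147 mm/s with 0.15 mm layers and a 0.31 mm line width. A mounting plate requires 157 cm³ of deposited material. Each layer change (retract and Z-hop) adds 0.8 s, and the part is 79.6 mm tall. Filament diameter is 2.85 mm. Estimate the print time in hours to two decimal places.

6.50 hours

Extrusion cross-section: 0.15 × 0.31 → 0.0465 mm².
Total extruded path = 157000/0.0465 = 3376344.1 mm.
Time extruding: 3376344.1 / 147 → 22968.3 s.
Layers = ⌈79.6/0.15⌉ = 531.
Z-hop total: 531 × 0.8 → 424.8 s.
Altogether 22968.3 + 424.8 = 23393.1 s, i.e. 6.50 hours.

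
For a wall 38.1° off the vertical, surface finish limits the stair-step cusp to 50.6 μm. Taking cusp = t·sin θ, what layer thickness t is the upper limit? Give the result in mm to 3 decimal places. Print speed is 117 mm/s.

Layer height = cusp / sin(38.1°) = 0.0506 / 0.6170 = 0.082 mm.

0.082 mm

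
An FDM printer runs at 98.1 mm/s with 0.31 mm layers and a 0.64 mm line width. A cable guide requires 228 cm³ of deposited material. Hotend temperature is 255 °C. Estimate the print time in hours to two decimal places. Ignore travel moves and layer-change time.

Bead cross-section = 0.31 × 0.64, so 0.1984 mm².
Total extruded path = 228000/0.1984 = 1149193.5 mm.
Print-move time = 1149193.5 / 98.1 = 11714.5 s.
11714.5 s = 3.25 hours.

3.25 hours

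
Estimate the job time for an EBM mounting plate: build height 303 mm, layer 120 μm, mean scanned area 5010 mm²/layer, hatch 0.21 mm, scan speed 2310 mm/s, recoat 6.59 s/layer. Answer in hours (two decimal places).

Layer count = ceil(303 / 0.12) = 2525.
Hatch length per layer: 5010 / 0.21 → 23857.1 mm.
Scan time per layer: 23857.1 / 2310 → 10.3277 s.
Per-layer time = 10.3277 + 6.59, so 16.9177 s.
Total: 2525 × 16.9177 s = 42717.1925 s → 11.87 hours.

11.87 hours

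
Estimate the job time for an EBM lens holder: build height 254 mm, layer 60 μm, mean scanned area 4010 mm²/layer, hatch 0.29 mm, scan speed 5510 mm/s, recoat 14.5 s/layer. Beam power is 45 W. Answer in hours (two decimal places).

Number of layers: 254 / 0.06 → 4234 (rounded up).
Hatch length per layer = 4010 / 0.29 = 13827.6 mm.
Per-layer scan time: 13827.6 / 5510 → 2.5095 s.
Time per layer: 2.5095 + 14.5 → 17.0095 s.
Build time = 4234 × 17.0095 = 72018.223 s = 20.01 hours.

20.01 hours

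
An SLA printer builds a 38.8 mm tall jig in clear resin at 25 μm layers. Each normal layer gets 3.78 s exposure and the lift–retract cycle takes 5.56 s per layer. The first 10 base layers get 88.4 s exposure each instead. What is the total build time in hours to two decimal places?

4.26 hours

Layers = ⌈38.8/0.025⌉ = 1552.
Base layers = 10 × (88.4 + 5.56), so 939.6 s.
Regular layers: 1542 × (3.78 + 5.56) → 14402.28 s.
Sum: 939.6 + 14402.28 = 15341.88 s → 4.26 hours.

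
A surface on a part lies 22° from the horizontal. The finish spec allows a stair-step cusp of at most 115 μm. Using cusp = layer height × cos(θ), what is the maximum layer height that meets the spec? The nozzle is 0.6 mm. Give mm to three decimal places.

Layer height = cusp / cos(22°) = 0.115 / 0.9272 = 0.124 mm.

0.124 mm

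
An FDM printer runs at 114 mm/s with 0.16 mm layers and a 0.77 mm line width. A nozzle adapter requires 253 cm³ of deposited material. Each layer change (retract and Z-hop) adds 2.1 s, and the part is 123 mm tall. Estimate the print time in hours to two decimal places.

Extrusion cross-section: 0.16 × 0.77 → 0.1232 mm².
Path length: 253000 mm³ / 0.1232 mm² → 2053571.4 mm.
Print-move time: 2053571.4 / 114 → 18013.8 s.
Number of layers: 123 / 0.16 → 769 (rounded up).
Layer-change overhead: 769 × 2.1 → 1614.9 s.
Altogether 18013.8 + 1614.9 = 19628.7 s, i.e. 5.45 hours.

5.45 hours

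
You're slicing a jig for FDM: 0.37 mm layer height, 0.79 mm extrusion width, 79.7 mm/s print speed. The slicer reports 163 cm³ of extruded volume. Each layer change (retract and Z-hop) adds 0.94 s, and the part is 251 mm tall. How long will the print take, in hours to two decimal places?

2.12 hours

Line area: 0.37 × 0.79 → 0.2923 mm².
Path length: 163000 mm³ / 0.2923 mm² → 557646.3 mm.
Extrusion time: 557646.3 / 79.7 → 6996.8 s.
Layer count = ceil(251 / 0.37) = 679.
Layer-change overhead: 679 × 0.94 → 638.26 s.
Total = 6996.8 + 638.26 = 7635.06 s = 2.12 hours.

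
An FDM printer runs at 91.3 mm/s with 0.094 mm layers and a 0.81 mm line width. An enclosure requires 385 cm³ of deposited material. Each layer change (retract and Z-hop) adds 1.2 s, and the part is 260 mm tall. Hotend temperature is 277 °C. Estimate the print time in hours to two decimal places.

16.31 hours

Line area = 0.094 × 0.81, so 0.07614 mm².
Path length: 385000 mm³ / 0.07614 mm² → 5056474.9 mm.
Time extruding = 5056474.9 / 91.3, so 55383.1 s.
Layer count = ceil(260 / 0.094) = 2766.
Z-hop total: 2766 × 1.2 → 3319.2 s.
Altogether 55383.1 + 3319.2 = 58702.3 s, i.e. 16.31 hours.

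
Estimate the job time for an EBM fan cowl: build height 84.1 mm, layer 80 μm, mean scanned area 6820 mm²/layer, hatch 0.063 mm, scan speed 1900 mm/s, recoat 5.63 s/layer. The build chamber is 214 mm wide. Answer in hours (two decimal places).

18.29 hours

Layers = ⌈84.1/0.08⌉ = 1052.
Per-layer scan distance = 6820 / 0.063 = 108254 mm.
Per-layer scan time = 108254 / 1900 = 56.9758 s.
Per-layer time: 56.9758 + 5.63 → 62.6058 s.
Total: 1052 × 62.6058 s = 65861.3016 s → 18.29 hours.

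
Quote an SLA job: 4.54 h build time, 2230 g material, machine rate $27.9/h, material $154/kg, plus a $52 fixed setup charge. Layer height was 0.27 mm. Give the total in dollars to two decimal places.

$522.09

Machine cost = 27.9 × 4.54 = $126.666.
Material cost = 154 × 2230/1000 = $343.42.
Adding setup: 126.666 + 343.42 + 52 → 522.086 ≈ $522.09.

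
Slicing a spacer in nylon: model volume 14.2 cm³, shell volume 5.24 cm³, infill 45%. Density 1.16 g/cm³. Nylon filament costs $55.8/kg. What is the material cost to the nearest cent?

$0.60

Interior volume = 14.2 − 5.24 = 8.96 cm³.
Infill volume = 0.45 × 8.96, so 4.032 cm³.
Total printed volume = 5.24 + 4.032 = 9.272 cm³.
Mass = 9.272 × 1.16 = 10.75552 g.
Cost = 10.75552 g / 1000 × $55.8/kg = $0.60.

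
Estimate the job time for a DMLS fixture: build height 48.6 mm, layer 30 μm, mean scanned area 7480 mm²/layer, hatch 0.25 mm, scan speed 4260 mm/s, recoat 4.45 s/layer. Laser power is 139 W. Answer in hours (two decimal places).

5.16 hours

Layer count = ceil(48.6 / 0.03) = 1620.
Scan path per layer = 7480 / 0.25, so 29920 mm.
Per-layer scan time = 29920 / 4260 = 7.0235 s.
Time per layer = 7.0235 + 4.45, so 11.4735 s.
Total: 1620 × 11.4735 s = 18587.07 s → 5.16 hours.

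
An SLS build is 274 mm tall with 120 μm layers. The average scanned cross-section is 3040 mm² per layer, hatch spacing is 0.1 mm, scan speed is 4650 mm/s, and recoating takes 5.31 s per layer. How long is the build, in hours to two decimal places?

7.52 hours

Number of layers: 274 / 0.12 → 2284 (rounded up).
Hatch length per layer = 3040 / 0.1, so 30400 mm.
Scan time per layer: 30400 / 4650 → 6.5376 s.
Layer cycle = 6.5376 + 5.31 = 11.8476 s.
2284 layers × 11.8476 s/layer = 27059.9184 s, i.e. 7.52 hours.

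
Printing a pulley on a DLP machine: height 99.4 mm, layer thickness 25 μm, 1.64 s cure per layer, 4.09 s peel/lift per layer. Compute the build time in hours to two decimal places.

6.33 hours

Layers = ⌈99.4/0.025⌉ = 3976.
Cycle time: 1.64 + 4.09 → 5.73 s.
Total = 3976 × 5.73 = 22782.48 s = 6.33 hours.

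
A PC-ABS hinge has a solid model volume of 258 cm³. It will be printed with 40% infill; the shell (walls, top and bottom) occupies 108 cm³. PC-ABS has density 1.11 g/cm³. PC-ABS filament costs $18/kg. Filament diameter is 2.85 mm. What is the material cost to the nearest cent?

Infill region = 258 − 108, so 150 cm³.
Deposited infill = 0.40 × 150 = 60 cm³.
Total extruded = 108 + 60, so 168 cm³.
Mass = 168 × 1.11 = 186.48 g.
At $18/kg: 186.48/1000 × 18 = $3.36.

$3.36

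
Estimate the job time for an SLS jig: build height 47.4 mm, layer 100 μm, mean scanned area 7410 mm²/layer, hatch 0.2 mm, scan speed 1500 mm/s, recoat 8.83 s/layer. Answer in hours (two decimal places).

Layers = ⌈47.4/0.1⌉ = 474.
Per-layer scan distance: 7410 / 0.2 → 37050 mm.
Laser time per layer = 37050 / 1500, so 24.7 s.
Layer cycle = 24.7 + 8.83 = 33.53 s.
Total: 474 × 33.53 s = 15893.22 s → 4.41 hours.

4.41 hours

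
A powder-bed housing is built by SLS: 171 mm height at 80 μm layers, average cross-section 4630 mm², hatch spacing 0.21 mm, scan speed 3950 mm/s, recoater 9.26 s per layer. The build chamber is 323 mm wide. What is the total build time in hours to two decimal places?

8.81 hours

Layer count = ceil(171 / 0.08) = 2138.
Hatch length per layer: 4630 / 0.21 → 22047.6 mm.
Per-layer scan time: 22047.6 / 3950 → 5.5817 s.
Per-layer time: 5.5817 + 9.26 → 14.8417 s.
Build time = 2138 × 14.8417 = 31731.5546 s = 8.81 hours.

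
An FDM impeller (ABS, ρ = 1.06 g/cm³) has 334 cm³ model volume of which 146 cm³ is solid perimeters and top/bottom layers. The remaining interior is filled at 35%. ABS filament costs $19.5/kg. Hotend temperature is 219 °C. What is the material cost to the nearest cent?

$4.38

Volume inside the shell: 334 − 146 → 188 cm³.
Infill volume = 0.35 × 188, so 65.8 cm³.
Deposited volume = 146 + 65.8 = 211.8 cm³.
Mass = 211.8 × 1.06, so 224.508 g.
Cost = 224.508 g / 1000 × $19.5/kg = $4.38.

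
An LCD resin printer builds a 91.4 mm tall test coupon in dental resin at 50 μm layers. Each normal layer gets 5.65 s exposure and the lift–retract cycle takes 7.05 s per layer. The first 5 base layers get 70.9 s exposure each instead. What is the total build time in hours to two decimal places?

6.54 hours

Layers = ⌈91.4/0.05⌉ = 1828.
Base layers: 5 × (70.9 + 7.05) → 389.75 s.
Regular layers = 1823 × (5.65 + 7.05), so 23152.1 s.
Total = 389.75 + 23152.1 = 23541.85 s = 6.54 hours.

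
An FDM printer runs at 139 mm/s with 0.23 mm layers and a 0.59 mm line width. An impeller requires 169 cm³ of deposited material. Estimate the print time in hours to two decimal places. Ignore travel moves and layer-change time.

Bead cross-section: 0.23 × 0.59 → 0.1357 mm².
Path length: 169000 mm³ / 0.1357 mm² → 1245394.3 mm.
Print-move time = 1245394.3 / 139, so 8959.7 s.
Converting: 8959.7 s = 2.49 hours.

2.49 hours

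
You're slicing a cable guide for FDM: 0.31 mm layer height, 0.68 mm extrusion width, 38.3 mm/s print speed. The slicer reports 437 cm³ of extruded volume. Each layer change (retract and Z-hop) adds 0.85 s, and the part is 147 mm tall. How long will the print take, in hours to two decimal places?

Bead cross-section: 0.31 × 0.68 → 0.2108 mm².
Path length: 437000 mm³ / 0.2108 mm² → 2073055 mm.
Time extruding = 2073055 / 38.3, so 54126.8 s.
Number of layers: 147 / 0.31 → 475 (rounded up).
Non-print overhead = 475 × 0.85 = 403.75 s.
Altogether 54126.8 + 403.75 = 54530.55 s, i.e. 15.15 hours.

15.15 hours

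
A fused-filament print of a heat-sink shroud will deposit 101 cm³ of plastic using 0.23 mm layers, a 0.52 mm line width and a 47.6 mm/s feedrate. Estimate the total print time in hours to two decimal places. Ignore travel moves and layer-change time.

4.93 hours

Line area = 0.23 × 0.52, so 0.1196 mm².
Path length: 101000 mm³ / 0.1196 mm² → 844481.6 mm.
Time extruding = 844481.6 / 47.6, so 17741.2 s.
Converting: 17741.2 s = 4.93 hours.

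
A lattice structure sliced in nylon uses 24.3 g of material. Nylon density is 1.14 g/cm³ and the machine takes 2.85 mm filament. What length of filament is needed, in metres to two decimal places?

3.34 m

Volume = 24.3 g / 1.14 g·cm⁻³ = 21.3158 cm³ = 21315.8 mm³.
Cross-section of 2.85 mm filament: π·(2.85/2)² = 6.3794 mm².
Length = 21315.8 / 6.3794 = 3341.35 mm = 3.34 m.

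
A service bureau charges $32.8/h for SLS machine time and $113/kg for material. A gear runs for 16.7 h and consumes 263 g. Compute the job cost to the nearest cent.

Machine cost: 32.8 × 16.7 → $547.76.
Material charge = 113 × 263/1000 = $29.719.
Job cost: 547.76 + 29.719 = 577.479 ≈ $577.48.

$577.48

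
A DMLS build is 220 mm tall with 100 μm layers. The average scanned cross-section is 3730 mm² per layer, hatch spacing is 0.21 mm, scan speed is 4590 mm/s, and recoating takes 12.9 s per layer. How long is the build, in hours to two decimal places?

Number of layers: 220 / 0.1 → 2200 (rounded up).
Per-layer scan distance: 3730 / 0.21 → 17761.9 mm.
Scan time per layer = 17761.9 / 4590, so 3.8697 s.
Per-layer time = 3.8697 + 12.9 = 16.7697 s.
2200 layers × 16.7697 s/layer = 36893.34 s, i.e. 10.25 hours.

10.25 hours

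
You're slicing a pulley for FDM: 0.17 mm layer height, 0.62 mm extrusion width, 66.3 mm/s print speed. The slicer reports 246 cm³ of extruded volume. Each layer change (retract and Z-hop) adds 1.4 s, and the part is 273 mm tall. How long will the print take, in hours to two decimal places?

10.40 hours

Line area = 0.17 × 0.62 = 0.1054 mm².
Toolpath length = 246 cm³ / 0.1054 mm² = 246000 / 0.1054 = 2333965.8 mm.
Print-move time = 2333965.8 / 66.3, so 35203.1 s.
Layers = ⌈273/0.17⌉ = 1606.
Layer-change overhead = 1606 × 1.4 = 2248.4 s.
Total = 35203.1 + 2248.4 = 37451.5 s = 10.40 hours.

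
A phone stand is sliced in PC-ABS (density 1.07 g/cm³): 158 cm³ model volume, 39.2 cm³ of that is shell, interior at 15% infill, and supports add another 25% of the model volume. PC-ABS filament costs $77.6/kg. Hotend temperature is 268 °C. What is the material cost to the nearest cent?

Volume inside the shell = 158 − 39.2, so 118.8 cm³.
Deposited infill = 0.15 × 118.8, so 17.82 cm³.
Support: 0.25 × 158 → 39.5 cm³.
Total extruded = 39.2 + 17.82 + 39.5, so 96.52 cm³.
Mass: 96.52 × 1.07 → 103.2764 g.
Cost = 103.2764 g / 1000 × $77.6/kg = $8.01.

$8.01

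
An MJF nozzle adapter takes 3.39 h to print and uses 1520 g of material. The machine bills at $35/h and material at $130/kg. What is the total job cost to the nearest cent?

Machine cost: 35 × 3.39 → $118.65.
Material cost = 130 × 1520/1000, so $197.60.
Job cost: 118.65 + 197.60 = $316.25.

$316.25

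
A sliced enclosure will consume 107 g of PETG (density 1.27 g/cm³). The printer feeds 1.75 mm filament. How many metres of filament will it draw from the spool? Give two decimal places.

Extruded volume: 107/1.27 = 84.252 cm³ (84252 mm³).
Filament cross-section = π × (1.75/2)² = 2.4053 mm².
Length = 84252 / 2.4053 = 35027.65 mm = 35.03 m.

35.03 m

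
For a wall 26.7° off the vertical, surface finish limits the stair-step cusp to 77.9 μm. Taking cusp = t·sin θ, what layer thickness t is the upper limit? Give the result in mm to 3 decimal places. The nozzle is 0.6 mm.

0.173 mm

Layer height = cusp / sin(26.7°) = 0.0779 / 0.4493 = 0.173 mm.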